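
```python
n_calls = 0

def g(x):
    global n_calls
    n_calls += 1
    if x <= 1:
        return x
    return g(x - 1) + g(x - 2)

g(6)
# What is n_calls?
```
Call trace (a repeated sub-call is expanded the first time; later identical calls just restate its return value):
g(x=6)
  g(x=5)
    g(x=4)
      g(x=3)
        g(x=2)
          g(x=1)
          -> return 1
          g(x=0)
          -> return 0
        -> return 1
        g(x=1)
        -> return 1
      -> return 2
      g(x=2) -> return 1  (same call as traced above)
    -> return 3
    g(x=3) -> return 2  (same call as traced above)
  -> return 5
  g(x=4) -> return 3  (same call as traced above)
-> return 8

n_calls is incremented once per call, so count the calls in each subtree. Let C(x) = number of calls made by g(x).
C(0) = C(1) = 1 (base case, no recursion); C(x) = 1 + C(x - 1) + C(x - 2) otherwise.
C(2) = 1 + C(1) + C(0) = 1 + 1 + 1 = 3
C(3) = 1 + C(2) + C(1) = 1 + 3 + 1 = 5
C(4) = 1 + C(3) + C(2) = 1 + 5 + 3 = 9
C(5) = 1 + C(4) + C(3) = 1 + 9 + 5 = 15
C(6) = 1 + C(5) + C(4) = 1 + 15 + 9 = 25
n_calls = C(6) = 25

Final answer: 25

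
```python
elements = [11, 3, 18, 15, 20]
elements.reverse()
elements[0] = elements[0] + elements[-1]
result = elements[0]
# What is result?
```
Trace:
  elements=[11, 3, 18, 15, 20]
  elements=[20, 15, 18, 3, 11]
  elements=[31, 15, 18, 3, 11]
  elements=[31, 15, 18, 3, 11], result=31

Final answer: 31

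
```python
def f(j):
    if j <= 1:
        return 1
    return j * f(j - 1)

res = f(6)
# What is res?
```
Call trace:
f(j=6)
  f(j=5)
    f(j=4)
      f(j=3)
        f(j=2)
          f(j=1)
          -> return 1
        -> return 2
      -> return 6
    -> return 24
  -> return 120
-> return 720

Final answer: 720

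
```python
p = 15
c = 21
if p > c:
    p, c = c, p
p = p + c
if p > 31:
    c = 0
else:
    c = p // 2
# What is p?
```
Trace:
  p=15
  p=15, c=21
  p=15, c=21
  p=36, c=21
  p=36, c=0

Final answer: 36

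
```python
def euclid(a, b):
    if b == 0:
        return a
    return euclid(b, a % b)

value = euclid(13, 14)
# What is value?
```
Call trace:
euclid(a=13, b=14)
  euclid(a=14, b=13)
    euclid(a=13, b=1)
      euclid(a=1, b=0)
      -> return 1
    -> return 1
  -> return 1
-> return 1

Final answer: 1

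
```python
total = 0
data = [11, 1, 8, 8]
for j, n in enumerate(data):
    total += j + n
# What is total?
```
Trace:
  total=0
  total=11, j=0, n=11
  total=13, j=1, n=1
  total=23, j=2, n=8
  total=34, j=3, n=8

Final answer: 34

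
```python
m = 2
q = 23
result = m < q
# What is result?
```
Trace:
  m=2
  m=2, q=23
  m=2, q=23, result=True

Final answer: True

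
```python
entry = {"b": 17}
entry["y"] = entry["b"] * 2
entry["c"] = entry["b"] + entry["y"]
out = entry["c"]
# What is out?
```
Trace:
  entry={'b': 17}
  entry={'b': 17, 'y': 34}
  entry={'b': 17, 'y': 34, 'c': 51}
  entry={'b': 17, 'y': 34, 'c': 51}, out=51

Final answer: 51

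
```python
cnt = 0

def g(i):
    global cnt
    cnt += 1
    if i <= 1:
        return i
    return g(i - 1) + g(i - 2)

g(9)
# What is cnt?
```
Call trace (a repeated sub-call is expanded the first time; later identical calls just restate its return value):
g(i=9)
  g(i=8)
    g(i=7)
      g(i=6)
        g(i=5)
          g(i=4)
            g(i=3)
              g(i=2)
                g(i=1)
                -> return 1
                g(i=0)
                -> return 0
              -> return 1
              g(i=1)
              -> return 1
            -> return 2
            g(i=2) -> return 1  (same call as traced above)
          -> return 3
          g(i=3) -> return 2  (same call as traced above)
        -> return 5
        g(i=4) -> return 3  (same call as traced above)
      -> return 8
      g(i=5) -> return 5  (same call as traced above)
    -> return 13
    g(i=6) -> return 8  (same call as traced above)
  -> return 21
  g(i=7) -> return 13  (same call as traced above)
-> return 34

cnt is incremented once per call, so count the calls in each subtree. Let C(i) = number of calls made by g(i).
C(0) = C(1) = 1 (base case, no recursion); C(i) = 1 + C(i - 1) + C(i - 2) otherwise.
C(2) = 1 + C(1) + C(0) = 1 + 1 + 1 = 3
C(3) = 1 + C(2) + C(1) = 1 + 3 + 1 = 5
C(4) = 1 + C(3) + C(2) = 1 + 5 + 3 = 9
C(5) = 1 + C(4) + C(3) = 1 + 9 + 5 = 15
C(6) = 1 + C(5) + C(4) = 1 + 15 + 9 = 25
C(7) = 1 + C(6) + C(5) = 1 + 25 + 15 = 41
C(8) = 1 + C(7) + C(6) = 1 + 41 + 25 = 67
C(9) = 1 + C(8) + C(7) = 1 + 67 + 41 = 109
cnt = C(9) = 109

Final answer: 109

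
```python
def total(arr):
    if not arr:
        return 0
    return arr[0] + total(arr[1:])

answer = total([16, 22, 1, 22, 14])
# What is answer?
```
Call trace:
total(arr=[16, 22, 1, 22, 14])
  total(arr=[22, 1, 22, 14])
    total(arr=[1, 22, 14])
      total(arr=[22, 14])
        total(arr=[14])
          total(arr=[])
          -> return 0
        -> return 14
      -> return 36
    -> return 37
  -> return 59
-> return 75

Final answer: 75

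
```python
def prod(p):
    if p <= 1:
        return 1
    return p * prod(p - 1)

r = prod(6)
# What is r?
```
Call trace:
prod(p=6)
  prod(p=5)
    prod(p=4)
      prod(p=3)
        prod(p=2)
          prod(p=1)
          -> return 1
        -> return 2
      -> return 6
    -> return 24
  -> return 120
-> return 720

Final answer: 720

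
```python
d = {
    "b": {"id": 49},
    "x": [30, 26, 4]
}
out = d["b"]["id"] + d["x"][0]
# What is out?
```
Trace:
  d={'b': {'id': 49}, 'x': [30, 26, 4]}
  d={'b': {'id': 49}, 'x': [30, 26, 4]}, out=79

Final answer: 79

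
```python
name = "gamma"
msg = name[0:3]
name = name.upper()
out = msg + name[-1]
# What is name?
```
Trace:
  name='gamma'
  name='gamma', msg='gam'
  name='GAMMA', msg='gam'
  name='GAMMA', msg='gam', out='gamA'

Final answer: 'GAMMA'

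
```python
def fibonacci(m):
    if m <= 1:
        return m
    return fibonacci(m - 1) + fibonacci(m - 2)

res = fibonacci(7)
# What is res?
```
Call trace (a repeated sub-call is expanded the first time; later identical calls just restate its return value):
fibonacci(m=7)
  fibonacci(m=6)
    fibonacci(m=5)
      fibonacci(m=4)
        fibonacci(m=3)
          fibonacci(m=2)
            fibonacci(m=1)
            -> return 1
            fibonacci(m=0)
            -> return 0
          -> return 1
          fibonacci(m=1)
          -> return 1
        -> return 2
        fibonacci(m=2) -> return 1  (same call as traced above)
      -> return 3
      fibonacci(m=3) -> return 2  (same call as traced above)
    -> return 5
    fibonacci(m=4) -> return 3  (same call as traced above)
  -> return 8
  fibonacci(m=5) -> return 5  (same call as traced above)
-> return 13

Final answer: 13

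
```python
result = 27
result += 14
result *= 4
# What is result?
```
Trace:
  result=27
  result=41
  result=164

Final answer: 164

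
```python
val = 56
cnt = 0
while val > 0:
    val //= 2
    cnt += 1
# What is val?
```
Trace:
  val=56
  val=56, cnt=0
  val=28, cnt=1
  val=14, cnt=2
  val=7, cnt=3
  val=3, cnt=4
  val=1, cnt=5
  val=0, cnt=6

Final answer: 0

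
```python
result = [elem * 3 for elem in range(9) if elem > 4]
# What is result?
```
Trace:
  elem=0
  elem=1
  elem=2
  elem=3
  elem=4
  elem=5
  elem=6
  elem=7
  elem=8
  result=[15, 18, 21, 24]

Final answer: [15, 18, 21, 24]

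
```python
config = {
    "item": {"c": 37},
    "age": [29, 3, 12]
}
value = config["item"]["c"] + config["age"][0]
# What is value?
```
Trace:
  config={'item': {'c': 37}, 'age': [29, 3, 12]}
  config={'item': {'c': 37}, 'age': [29, 3, 12]}, value=66

Final answer: 66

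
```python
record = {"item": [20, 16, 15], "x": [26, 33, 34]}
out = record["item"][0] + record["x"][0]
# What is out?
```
Trace:
  record={'item': [20, 16, 15], 'x': [26, 33, 34]}
  record={'item': [20, 16, 15], 'x': [26, 33, 34]}, out=46

Final answer: 46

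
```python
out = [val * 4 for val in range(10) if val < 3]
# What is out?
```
Trace:
  val=0
  val=1
  val=2
  val=3
  val=4
  val=5
  val=6
  val=7
  val=8
  val=9
  out=[0, 4, 8]

Final answer: [0, 4, 8]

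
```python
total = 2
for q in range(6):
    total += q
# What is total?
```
Trace:
  total=2
  total=2, q=0
  total=3, q=1
  total=5, q=2
  total=8, q=3
  total=12, q=4
  total=17, q=5

Final answer: 17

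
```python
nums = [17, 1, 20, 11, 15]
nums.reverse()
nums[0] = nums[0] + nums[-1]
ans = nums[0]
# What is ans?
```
Trace:
  nums=[17, 1, 20, 11, 15]
  nums=[15, 11, 20, 1, 17]
  nums=[32, 11, 20, 1, 17]
  nums=[32, 11, 20, 1, 17], ans=32

Final answer: 32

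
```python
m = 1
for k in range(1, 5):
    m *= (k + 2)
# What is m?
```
Trace:
  m=1
  m=3, k=1
  m=12, k=2
  m=60, k=3
  m=360, k=4

Final answer: 360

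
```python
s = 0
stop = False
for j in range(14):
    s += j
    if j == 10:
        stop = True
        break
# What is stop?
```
Trace:
  s=0
  s=0, stop=False
  s=0, stop=False, j=0
  s=1, stop=False, j=1
  s=3, stop=False, j=2
  s=6, stop=False, j=3
  s=10, stop=False, j=4
  s=15, stop=False, j=5
  s=21, stop=False, j=6
  s=28, stop=False, j=7
  s=36, stop=False, j=8
  s=45, stop=False, j=9
  s=55, stop=True, j=10

Final answer: True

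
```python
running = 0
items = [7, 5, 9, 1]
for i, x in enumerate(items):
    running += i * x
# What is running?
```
Trace:
  running=0
  running=0, i=0, x=7
  running=5, i=1, x=5
  running=23, i=2, x=9
  running=26, i=3, x=1

Final answer: 26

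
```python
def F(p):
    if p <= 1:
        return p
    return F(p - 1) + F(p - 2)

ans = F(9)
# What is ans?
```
Call trace (a repeated sub-call is expanded the first time; later identical calls just restate its return value):
F(p=9)
  F(p=8)
    F(p=7)
      F(p=6)
        F(p=5)
          F(p=4)
            F(p=3)
              F(p=2)
                F(p=1)
                -> return 1
                F(p=0)
                -> return 0
              -> return 1
              F(p=1)
              -> return 1
            -> return 2
            F(p=2) -> return 1  (same call as traced above)
          -> return 3
          F(p=3) -> return 2  (same call as traced above)
        -> return 5
        F(p=4) -> return 3  (same call as traced above)
      -> return 8
      F(p=5) -> return 5  (same call as traced above)
    -> return 13
    F(p=6) -> return 8  (same call as traced above)
  -> return 21
  F(p=7) -> return 13  (same call as traced above)
-> return 34

Final answer: 34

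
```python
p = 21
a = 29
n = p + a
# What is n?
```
Trace:
  p=21
  p=21, a=29
  p=21, a=29, n=50

Final answer: 50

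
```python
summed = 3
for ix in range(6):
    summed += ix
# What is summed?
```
Trace:
  summed=3
  summed=3, ix=0
  summed=4, ix=1
  summed=6, ix=2
  summed=9, ix=3
  summed=13, ix=4
  summed=18, ix=5

Final answer: 18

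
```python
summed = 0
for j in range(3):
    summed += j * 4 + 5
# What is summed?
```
Trace:
  summed=0
  summed=5, j=0
  summed=14, j=1
  summed=27, j=2

Final answer: 27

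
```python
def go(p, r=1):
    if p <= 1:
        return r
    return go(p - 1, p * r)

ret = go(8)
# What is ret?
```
Call trace:
go(p=8, r=1)
  go(p=7, r=8)
    go(p=6, r=56)
      go(p=5, r=336)
        go(p=4, r=1680)
          go(p=3, r=6720)
            go(p=2, r=20160)
              go(p=1, r=40320)
              -> return 40320
            -> return 40320
          -> return 40320
        -> return 40320
      -> return 40320
    -> return 40320
  -> return 40320
-> return 40320

Final answer: 40320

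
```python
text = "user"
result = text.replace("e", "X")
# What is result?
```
Trace:
  text='user'
  text='user', result='usXr'

Final answer: 'usXr'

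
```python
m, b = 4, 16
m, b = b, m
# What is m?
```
Trace:
  m=4, b=16
  m=16, b=4

Final answer: 16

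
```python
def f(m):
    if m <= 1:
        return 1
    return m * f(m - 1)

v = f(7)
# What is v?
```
Call trace:
f(m=7)
  f(m=6)
    f(m=5)
      f(m=4)
        f(m=3)
          f(m=2)
            f(m=1)
            -> return 1
          -> return 2
        -> return 6
      -> return 24
    -> return 120
  -> return 720
-> return 5040

Final answer: 5040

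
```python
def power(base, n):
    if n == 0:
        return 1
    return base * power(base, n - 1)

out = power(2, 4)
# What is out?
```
Call trace:
power(base=2, n=4)
  power(base=2, n=3)
    power(base=2, n=2)
      power(base=2, n=1)
        power(base=2, n=0)
        -> return 1
      -> return 2
    -> return 4
  -> return 8
-> return 16

Final answer: 16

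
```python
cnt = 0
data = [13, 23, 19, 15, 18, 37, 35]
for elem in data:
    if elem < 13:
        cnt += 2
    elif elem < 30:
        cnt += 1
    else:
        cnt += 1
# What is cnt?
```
Trace:
  cnt=0
  cnt=1, elem=13
  cnt=2, elem=23
  cnt=3, elem=19
  cnt=4, elem=15
  cnt=5, elem=18
  cnt=6, elem=37
  cnt=7, elem=35

Final answer: 7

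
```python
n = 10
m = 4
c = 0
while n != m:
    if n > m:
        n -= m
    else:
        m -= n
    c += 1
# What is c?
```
Trace:
  n=10
  n=10, m=4
  n=10, m=4, c=0
  n=6, m=4, c=1
  n=2, m=4, c=2
  n=2, m=2, c=3

Final answer: 3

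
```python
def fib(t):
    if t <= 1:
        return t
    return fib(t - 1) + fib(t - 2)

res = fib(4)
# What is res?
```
Call trace (a repeated sub-call is expanded the first time; later identical calls just restate its return value):
fib(t=4)
  fib(t=3)
    fib(t=2)
      fib(t=1)
      -> return 1
      fib(t=0)
      -> return 0
    -> return 1
    fib(t=1)
    -> return 1
  -> return 2
  fib(t=2) -> return 1  (same call as traced above)
-> return 3

Final answer: 3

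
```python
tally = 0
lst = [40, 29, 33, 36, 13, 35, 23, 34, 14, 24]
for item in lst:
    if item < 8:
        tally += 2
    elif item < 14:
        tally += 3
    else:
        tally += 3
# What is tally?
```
Trace:
  tally=0
  tally=3, item=40
  tally=6, item=29
  tally=9, item=33
  tally=12, item=36
  tally=15, item=13
  tally=18, item=35
  tally=21, item=23
  tally=24, item=34
  tally=27, item=14
  tally=30, item=24

Final answer: 30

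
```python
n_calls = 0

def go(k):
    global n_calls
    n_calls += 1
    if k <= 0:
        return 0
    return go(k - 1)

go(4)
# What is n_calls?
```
Call trace:
go(k=4)
  go(k=3)
    go(k=2)
      go(k=1)
        go(k=0)
        -> return 0
      -> return 0
    -> return 0
  -> return 0
-> return 0

n_calls is incremented once per call. go is entered once for each k = 4, 3, 2, 1, 0 (the k <= 0 call returns without recursing), i.e. 4 + 1 calls.
n_calls = 5

Final answer: 5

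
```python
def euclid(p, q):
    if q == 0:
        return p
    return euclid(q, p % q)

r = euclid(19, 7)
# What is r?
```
Call trace:
euclid(p=19, q=7)
  euclid(p=7, q=5)
    euclid(p=5, q=2)
      euclid(p=2, q=1)
        euclid(p=1, q=0)
        -> return 1
      -> return 1
    -> return 1
  -> return 1
-> return 1

Final answer: 1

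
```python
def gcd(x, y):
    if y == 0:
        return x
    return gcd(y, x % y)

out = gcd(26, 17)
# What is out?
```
Call trace:
gcd(x=26, y=17)
  gcd(x=17, y=9)
    gcd(x=9, y=8)
      gcd(x=8, y=1)
        gcd(x=1, y=0)
        -> return 1
      -> return 1
    -> return 1
  -> return 1
-> return 1

Final answer: 1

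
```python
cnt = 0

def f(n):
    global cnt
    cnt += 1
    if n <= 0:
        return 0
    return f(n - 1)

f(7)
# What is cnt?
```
Call trace:
f(n=7)
  f(n=6)
    f(n=5)
      f(n=4)
        f(n=3)
          f(n=2)
            f(n=1)
              f(n=0)
              -> return 0
            -> return 0
          -> return 0
        -> return 0
      -> return 0
    -> return 0
  -> return 0
-> return 0

cnt is incremented once per call. f is entered once for each n = 7, 6, 5, 4, 3, 2, 1, 0 (the n <= 0 call returns without recursing), i.e. 7 + 1 calls.
cnt = 8

Final answer: 8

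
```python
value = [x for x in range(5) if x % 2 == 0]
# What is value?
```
Trace:
  x=0
  x=1
  x=2
  x=3
  x=4
  value=[0, 2, 4]

Final answer: [0, 2, 4]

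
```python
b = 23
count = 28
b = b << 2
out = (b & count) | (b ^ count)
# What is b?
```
Trace:
  b=23
  b=23, count=28
  b=92, count=28
  b=92, count=28, out=92

Final answer: 92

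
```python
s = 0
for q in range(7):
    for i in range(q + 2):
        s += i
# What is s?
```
Trace:
  s=0
  s=0, q=0, i=0
  s=1, q=0, i=1
  s=1, q=1, i=0
  s=2, q=1, i=1
  s=4, q=1, i=2
  s=4, q=2, i=0
  s=5, q=2, i=1
  s=7, q=2, i=2
  s=10, q=2, i=3
  s=10, q=3, i=0
  s=11, q=3, i=1
  s=13, q=3, i=2
  s=16, q=3, i=3
  s=20, q=3, i=4
  s=20, q=4, i=0
  s=21, q=4, i=1
  s=23, q=4, i=2
  s=26, q=4, i=3
  s=30, q=4, i=4
  s=35, q=4, i=5
  s=35, q=5, i=0
  s=36, q=5, i=1
  s=38, q=5, i=2
  s=41, q=5, i=3
  s=45, q=5, i=4
  s=50, q=5, i=5
  s=56, q=5, i=6
  s=56, q=6, i=0
  s=57, q=6, i=1
  s=59, q=6, i=2
  s=62, q=6, i=3
  s=66, q=6, i=4
  s=71, q=6, i=5
  s=77, q=6, i=6
  s=84, q=6, i=7

Final answer: 84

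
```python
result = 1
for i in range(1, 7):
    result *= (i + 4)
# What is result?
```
Trace:
  result=1
  result=5, i=1
  result=30, i=2
  result=210, i=3
  result=1680, i=4
  result=15120, i=5
  result=151200, i=6

Final answer: 151200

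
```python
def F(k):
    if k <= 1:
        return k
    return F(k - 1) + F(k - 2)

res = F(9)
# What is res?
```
Call trace (a repeated sub-call is expanded the first time; later identical calls just restate its return value):
F(k=9)
  F(k=8)
    F(k=7)
      F(k=6)
        F(k=5)
          F(k=4)
            F(k=3)
              F(k=2)
                F(k=1)
                -> return 1
                F(k=0)
                -> return 0
              -> return 1
              F(k=1)
              -> return 1
            -> return 2
            F(k=2) -> return 1  (same call as traced above)
          -> return 3
          F(k=3) -> return 2  (same call as traced above)
        -> return 5
        F(k=4) -> return 3  (same call as traced above)
      -> return 8
      F(k=5) -> return 5  (same call as traced above)
    -> return 13
    F(k=6) -> return 8  (same call as traced above)
  -> return 21
  F(k=7) -> return 13  (same call as traced above)
-> return 34

Final answer: 34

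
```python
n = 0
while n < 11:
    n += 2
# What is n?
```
Trace:
  n=0
  n=2
  n=4
  n=6
  n=8
  n=10
  n=12

Final answer: 12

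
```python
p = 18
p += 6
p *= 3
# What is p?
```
Trace:
  p=18
  p=24
  p=72

Final answer: 72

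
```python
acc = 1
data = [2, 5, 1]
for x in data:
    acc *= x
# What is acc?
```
Trace:
  acc=1
  acc=2, x=2
  acc=10, x=5
  acc=10, x=1

Final answer: 10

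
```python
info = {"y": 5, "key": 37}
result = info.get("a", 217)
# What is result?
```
Trace:
  info={'y': 5, 'key': 37}
  info={'y': 5, 'key': 37}, result=217

Final answer: 217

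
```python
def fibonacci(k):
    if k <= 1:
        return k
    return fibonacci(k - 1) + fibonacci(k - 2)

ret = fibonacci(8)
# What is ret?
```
Call trace (a repeated sub-call is expanded the first time; later identical calls just restate its return value):
fibonacci(k=8)
  fibonacci(k=7)
    fibonacci(k=6)
      fibonacci(k=5)
        fibonacci(k=4)
          fibonacci(k=3)
            fibonacci(k=2)
              fibonacci(k=1)
              -> return 1
              fibonacci(k=0)
              -> return 0
            -> return 1
            fibonacci(k=1)
            -> return 1
          -> return 2
          fibonacci(k=2) -> return 1  (same call as traced above)
        -> return 3
        fibonacci(k=3) -> return 2  (same call as traced above)
      -> return 5
      fibonacci(k=4) -> return 3  (same call as traced above)
    -> return 8
    fibonacci(k=5) -> return 5  (same call as traced above)
  -> return 13
  fibonacci(k=6) -> return 8  (same call as traced above)
-> return 21

Final answer: 21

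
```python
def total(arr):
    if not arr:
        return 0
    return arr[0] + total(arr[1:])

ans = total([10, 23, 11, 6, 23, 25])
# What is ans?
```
Call trace:
total(arr=[10, 23, 11, 6, 23, 25])
  total(arr=[23, 11, 6, 23, 25])
    total(arr=[11, 6, 23, 25])
      total(arr=[6, 23, 25])
        total(arr=[23, 25])
          total(arr=[25])
            total(arr=[])
            -> return 0
          -> return 25
        -> return 48
      -> return 54
    -> return 65
  -> return 88
-> return 98

Final answer: 98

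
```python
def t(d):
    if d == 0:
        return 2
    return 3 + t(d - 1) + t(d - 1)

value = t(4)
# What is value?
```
Call trace (a repeated sub-call is expanded the first time; later identical calls just restate its return value):
t(d=4)
  t(d=3)
    t(d=2)
      t(d=1)
        t(d=0)
        -> return 2
        t(d=0)
        -> return 2
      -> return 7
      t(d=1) -> return 7  (same call as traced above)
    -> return 17
    t(d=2) -> return 17  (same call as traced above)
  -> return 37
  t(d=3) -> return 37  (same call as traced above)
-> return 77

Final answer: 77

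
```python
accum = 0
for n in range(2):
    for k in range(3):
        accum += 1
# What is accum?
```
Trace:
  accum=0
  accum=1, n=0, k=0
  accum=2, n=0, k=1
  accum=3, n=0, k=2
  accum=4, n=1, k=0
  accum=5, n=1, k=1
  accum=6, n=1, k=2

Final answer: 6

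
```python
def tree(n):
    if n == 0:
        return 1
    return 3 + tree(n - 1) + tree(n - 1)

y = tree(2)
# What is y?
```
Call trace (a repeated sub-call is expanded the first time; later identical calls just restate its return value):
tree(n=2)
  tree(n=1)
    tree(n=0)
    -> return 1
    tree(n=0)
    -> return 1
  -> return 5
  tree(n=1) -> return 5  (same call as traced above)
-> return 13

Final answer: 13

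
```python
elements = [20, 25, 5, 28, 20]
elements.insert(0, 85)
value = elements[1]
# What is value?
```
Trace:
  elements=[20, 25, 5, 28, 20]
  elements=[85, 20, 25, 5, 28, 20]
  elements=[85, 20, 25, 5, 28, 20], value=20

Final answer: 20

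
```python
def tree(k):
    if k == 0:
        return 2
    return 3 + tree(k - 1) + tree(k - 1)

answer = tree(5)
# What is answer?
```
Call trace (a repeated sub-call is expanded the first time; later identical calls just restate its return value):
tree(k=5)
  tree(k=4)
    tree(k=3)
      tree(k=2)
        tree(k=1)
          tree(k=0)
          -> return 2
          tree(k=0)
          -> return 2
        -> return 7
        tree(k=1) -> return 7  (same call as traced above)
      -> return 17
      tree(k=2) -> return 17  (same call as traced above)
    -> return 37
    tree(k=3) -> return 37  (same call as traced above)
  -> return 77
  tree(k=4) -> return 77  (same call as traced above)
-> return 157

Final answer: 157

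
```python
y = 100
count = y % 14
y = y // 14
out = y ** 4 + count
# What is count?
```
Trace:
  y=100
  y=100, count=2
  y=7, count=2
  y=7, count=2, out=2403

Final answer: 2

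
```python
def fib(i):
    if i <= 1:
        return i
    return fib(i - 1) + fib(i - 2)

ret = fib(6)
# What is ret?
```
Call trace (a repeated sub-call is expanded the first time; later identical calls just restate its return value):
fib(i=6)
  fib(i=5)
    fib(i=4)
      fib(i=3)
        fib(i=2)
          fib(i=1)
          -> return 1
          fib(i=0)
          -> return 0
        -> return 1
        fib(i=1)
        -> return 1
      -> return 2
      fib(i=2) -> return 1  (same call as traced above)
    -> return 3
    fib(i=3) -> return 2  (same call as traced above)
  -> return 5
  fib(i=4) -> return 3  (same call as traced above)
-> return 8

Final answer: 8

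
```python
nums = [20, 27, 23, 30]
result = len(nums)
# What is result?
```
Trace:
  nums=[20, 27, 23, 30]
  nums=[20, 27, 23, 30], result=4

Final answer: 4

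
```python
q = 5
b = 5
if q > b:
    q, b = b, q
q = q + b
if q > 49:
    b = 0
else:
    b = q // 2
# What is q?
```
Trace:
  q=5
  q=5, b=5
  q=5, b=5
  q=10, b=5
  q=10, b=5

Final answer: 10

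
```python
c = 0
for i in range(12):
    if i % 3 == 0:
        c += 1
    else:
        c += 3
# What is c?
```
Trace:
  c=0
  c=1, i=0
  c=4, i=1
  c=7, i=2
  c=8, i=3
  c=11, i=4
  c=14, i=5
  c=15, i=6
  c=18, i=7
  c=21, i=8
  c=22, i=9
  c=25, i=10
  c=28, i=11

Final answer: 28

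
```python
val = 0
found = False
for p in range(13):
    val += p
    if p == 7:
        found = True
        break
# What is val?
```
Trace:
  val=0
  val=0, found=False
  val=0, found=False, p=0
  val=1, found=False, p=1
  val=3, found=False, p=2
  val=6, found=False, p=3
  val=10, found=False, p=4
  val=15, found=False, p=5
  val=21, found=False, p=6
  val=28, found=True, p=7

Final answer: 28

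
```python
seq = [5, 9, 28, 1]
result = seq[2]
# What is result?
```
Trace:
  seq=[5, 9, 28, 1]
  seq=[5, 9, 28, 1], result=28

Final answer: 28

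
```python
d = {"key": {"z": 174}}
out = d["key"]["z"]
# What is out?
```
Trace:
  d={'key': {'z': 174}}
  d={'key': {'z': 174}}, out=174

Final answer: 174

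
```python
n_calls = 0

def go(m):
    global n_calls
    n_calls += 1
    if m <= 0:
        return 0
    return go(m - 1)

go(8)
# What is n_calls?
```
Call trace:
go(m=8)
  go(m=7)
    go(m=6)
      go(m=5)
        go(m=4)
          go(m=3)
            go(m=2)
              go(m=1)
                go(m=0)
                -> return 0
              -> return 0
            -> return 0
          -> return 0
        -> return 0
      -> return 0
    -> return 0
  -> return 0
-> return 0

n_calls is incremented once per call. go is entered once for each m = 8, 7, 6, 5, 4, 3, 2, 1, 0 (the m <= 0 call returns without recursing), i.e. 8 + 1 calls.
n_calls = 9

Final answer: 9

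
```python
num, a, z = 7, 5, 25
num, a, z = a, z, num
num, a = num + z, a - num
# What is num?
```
Trace:
  num=7, a=5, z=25
  num=5, a=25, z=7
  num=12, a=20, z=7

Final answer: 12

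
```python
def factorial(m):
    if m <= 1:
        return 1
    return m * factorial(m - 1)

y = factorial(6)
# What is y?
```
Call trace:
factorial(m=6)
  factorial(m=5)
    factorial(m=4)
      factorial(m=3)
        factorial(m=2)
          factorial(m=1)
          -> return 1
        -> return 2
      -> return 6
    -> return 24
  -> return 120
-> return 720

Final answer: 720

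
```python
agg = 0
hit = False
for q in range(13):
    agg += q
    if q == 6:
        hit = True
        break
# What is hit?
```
Trace:
  agg=0
  agg=0, hit=False
  agg=0, hit=False, q=0
  agg=1, hit=False, q=1
  agg=3, hit=False, q=2
  agg=6, hit=False, q=3
  agg=10, hit=False, q=4
  agg=15, hit=False, q=5
  agg=21, hit=True, q=6

Final answer: True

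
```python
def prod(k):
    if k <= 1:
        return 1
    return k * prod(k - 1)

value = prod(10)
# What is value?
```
Call trace:
prod(k=10)
  prod(k=9)
    prod(k=8)
      prod(k=7)
        prod(k=6)
          prod(k=5)
            prod(k=4)
              prod(k=3)
                prod(k=2)
                  prod(k=1)
                  -> return 1
                -> return 2
              -> return 6
            -> return 24
          -> return 120
        -> return 720
      -> return 5040
    -> return 40320
  -> return 362880
-> return 3628800

Final answer: 3628800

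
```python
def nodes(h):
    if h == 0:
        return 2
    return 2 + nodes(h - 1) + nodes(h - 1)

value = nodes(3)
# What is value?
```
Call trace (a repeated sub-call is expanded the first time; later identical calls just restate its return value):
nodes(h=3)
  nodes(h=2)
    nodes(h=1)
      nodes(h=0)
      -> return 2
      nodes(h=0)
      -> return 2
    -> return 6
    nodes(h=1) -> return 6  (same call as traced above)
  -> return 14
  nodes(h=2) -> return 14  (same call as traced above)
-> return 30

Final answer: 30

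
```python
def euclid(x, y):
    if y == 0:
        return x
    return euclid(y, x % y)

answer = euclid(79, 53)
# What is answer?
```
Call trace:
euclid(x=79, y=53)
  euclid(x=53, y=26)
    euclid(x=26, y=1)
      euclid(x=1, y=0)
      -> return 1
    -> return 1
  -> return 1
-> return 1

Final answer: 1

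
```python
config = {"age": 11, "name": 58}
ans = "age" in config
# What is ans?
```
Trace:
  config={'age': 11, 'name': 58}
  config={'age': 11, 'name': 58}, ans=True

Final answer: True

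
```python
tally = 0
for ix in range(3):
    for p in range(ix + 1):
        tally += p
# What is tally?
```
Trace:
  tally=0
  tally=0, ix=0, p=0
  tally=0, ix=1, p=0
  tally=1, ix=1, p=1
  tally=1, ix=2, p=0
  tally=2, ix=2, p=1
  tally=4, ix=2, p=2

Final answer: 4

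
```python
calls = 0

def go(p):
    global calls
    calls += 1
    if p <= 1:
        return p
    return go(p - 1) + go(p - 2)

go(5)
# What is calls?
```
Call trace (a repeated sub-call is expanded the first time; later identical calls just restate its return value):
go(p=5)
  go(p=4)
    go(p=3)
      go(p=2)
        go(p=1)
        -> return 1
        go(p=0)
        -> return 0
      -> return 1
      go(p=1)
      -> return 1
    -> return 2
    go(p=2) -> return 1  (same call as traced above)
  -> return 3
  go(p=3) -> return 2  (same call as traced above)
-> return 5

calls is incremented once per call, so count the calls in each subtree. Let C(p) = number of calls made by go(p).
C(0) = C(1) = 1 (base case, no recursion); C(p) = 1 + C(p - 1) + C(p - 2) otherwise.
C(2) = 1 + C(1) + C(0) = 1 + 1 + 1 = 3
C(3) = 1 + C(2) + C(1) = 1 + 3 + 1 = 5
C(4) = 1 + C(3) + C(2) = 1 + 5 + 3 = 9
C(5) = 1 + C(4) + C(3) = 1 + 9 + 5 = 15
calls = C(5) = 15

Final answer: 15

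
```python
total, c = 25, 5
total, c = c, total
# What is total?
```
Trace:
  total=25, c=5
  total=5, c=25

Final answer: 5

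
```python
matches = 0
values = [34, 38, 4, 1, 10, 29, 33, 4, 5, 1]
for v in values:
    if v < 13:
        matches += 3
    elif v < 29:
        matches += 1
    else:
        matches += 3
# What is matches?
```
Trace:
  matches=0
  matches=3, v=34
  matches=6, v=38
  matches=9, v=4
  matches=12, v=1
  matches=15, v=10
  matches=18, v=29
  matches=21, v=33
  matches=24, v=4
  matches=27, v=5
  matches=30, v=1

Final answer: 30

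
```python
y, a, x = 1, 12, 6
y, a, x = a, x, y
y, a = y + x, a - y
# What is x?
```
Trace:
  y=1, a=12, x=6
  y=12, a=6, x=1
  y=13, a=-6, x=1

Final answer: 1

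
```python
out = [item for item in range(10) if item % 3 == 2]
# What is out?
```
Trace:
  item=0
  item=1
  item=2
  item=3
  item=4
  item=5
  item=6
  item=7
  item=8
  item=9
  out=[2, 5, 8]

Final answer: [2, 5, 8]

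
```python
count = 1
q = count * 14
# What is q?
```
Trace:
  count=1
  count=1, q=14

Final answer: 14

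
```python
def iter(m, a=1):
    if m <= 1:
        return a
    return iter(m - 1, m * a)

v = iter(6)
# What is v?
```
Call trace:
iter(m=6, a=1)
  iter(m=5, a=6)
    iter(m=4, a=30)
      iter(m=3, a=120)
        iter(m=2, a=360)
          iter(m=1, a=720)
          -> return 720
        -> return 720
      -> return 720
    -> return 720
  -> return 720
-> return 720

Final answer: 720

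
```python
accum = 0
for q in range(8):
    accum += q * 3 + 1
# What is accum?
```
Trace:
  accum=0
  accum=1, q=0
  accum=5, q=1
  accum=12, q=2
  accum=22, q=3
  accum=35, q=4
  accum=51, q=5
  accum=70, q=6
  accum=92, q=7

Final answer: 92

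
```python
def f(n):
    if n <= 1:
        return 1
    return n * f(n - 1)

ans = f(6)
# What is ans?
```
Call trace:
f(n=6)
  f(n=5)
    f(n=4)
      f(n=3)
        f(n=2)
          f(n=1)
          -> return 1
        -> return 2
      -> return 6
    -> return 24
  -> return 120
-> return 720

Final answer: 720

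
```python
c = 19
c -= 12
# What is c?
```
Trace:
  c=19
  c=7

Final answer: 7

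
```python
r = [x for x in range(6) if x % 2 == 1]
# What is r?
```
Trace:
  x=0
  x=1
  x=2
  x=3
  x=4
  x=5
  r=[1, 3, 5]

Final answer: [1, 3, 5]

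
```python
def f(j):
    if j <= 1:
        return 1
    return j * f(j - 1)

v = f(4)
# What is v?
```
Call trace:
f(j=4)
  f(j=3)
    f(j=2)
      f(j=1)
      -> return 1
    -> return 2
  -> return 6
-> return 24

Final answer: 24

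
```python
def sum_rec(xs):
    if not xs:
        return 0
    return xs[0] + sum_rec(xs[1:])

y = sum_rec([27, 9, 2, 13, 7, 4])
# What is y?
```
Call trace:
sum_rec(xs=[27, 9, 2, 13, 7, 4])
  sum_rec(xs=[9, 2, 13, 7, 4])
    sum_rec(xs=[2, 13, 7, 4])
      sum_rec(xs=[13, 7, 4])
        sum_rec(xs=[7, 4])
          sum_rec(xs=[4])
            sum_rec(xs=[])
            -> return 0
          -> return 4
        -> return 11
      -> return 24
    -> return 26
  -> return 35
-> return 62

Final answer: 62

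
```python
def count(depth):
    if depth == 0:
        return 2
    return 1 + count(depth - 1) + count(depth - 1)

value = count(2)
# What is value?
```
Call trace (a repeated sub-call is expanded the first time; later identical calls just restate its return value):
count(depth=2)
  count(depth=1)
    count(depth=0)
    -> return 2
    count(depth=0)
    -> return 2
  -> return 5
  count(depth=1) -> return 5  (same call as traced above)
-> return 11

Final answer: 11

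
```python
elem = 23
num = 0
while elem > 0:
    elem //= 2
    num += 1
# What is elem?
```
Trace:
  elem=23
  elem=23, num=0
  elem=11, num=1
  elem=5, num=2
  elem=2, num=3
  elem=1, num=4
  elem=0, num=5

Final answer: 0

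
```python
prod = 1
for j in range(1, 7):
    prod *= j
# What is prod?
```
Trace:
  prod=1
  prod=1, j=1
  prod=2, j=2
  prod=6, j=3
  prod=24, j=4
  prod=120, j=5
  prod=720, j=6

Final answer: 720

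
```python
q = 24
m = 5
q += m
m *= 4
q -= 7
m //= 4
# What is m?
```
Trace:
  q=24
  q=24, m=5
  q=29, m=5
  q=29, m=20
  q=22, m=20
  q=22, m=5

Final answer: 5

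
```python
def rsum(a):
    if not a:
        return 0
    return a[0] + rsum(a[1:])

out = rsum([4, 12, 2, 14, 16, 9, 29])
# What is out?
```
Call trace:
rsum(a=[4, 12, 2, 14, 16, 9, 29])
  rsum(a=[12, 2, 14, 16, 9, 29])
    rsum(a=[2, 14, 16, 9, 29])
      rsum(a=[14, 16, 9, 29])
        rsum(a=[16, 9, 29])
          rsum(a=[9, 29])
            rsum(a=[29])
              rsum(a=[])
              -> return 0
            -> return 29
          -> return 38
        -> return 54
      -> return 68
    -> return 70
  -> return 82
-> return 86

Final answer: 86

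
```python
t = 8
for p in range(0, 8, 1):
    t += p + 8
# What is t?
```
Trace:
  t=8
  t=16, p=0
  t=25, p=1
  t=35, p=2
  t=46, p=3
  t=58, p=4
  t=71, p=5
  t=85, p=6
  t=100, p=7

Final answer: 100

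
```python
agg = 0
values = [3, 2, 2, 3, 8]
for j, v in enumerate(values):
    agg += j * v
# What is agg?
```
Trace:
  agg=0
  agg=0, j=0, v=3
  agg=2, j=1, v=2
  agg=6, j=2, v=2
  agg=15, j=3, v=3
  agg=47, j=4, v=8

Final answer: 47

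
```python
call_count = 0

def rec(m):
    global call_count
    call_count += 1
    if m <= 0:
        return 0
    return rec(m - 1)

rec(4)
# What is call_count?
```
Call trace:
rec(m=4)
  rec(m=3)
    rec(m=2)
      rec(m=1)
        rec(m=0)
        -> return 0
      -> return 0
    -> return 0
  -> return 0
-> return 0

call_count is incremented once per call. rec is entered once for each m = 4, 3, 2, 1, 0 (the m <= 0 call returns without recursing), i.e. 4 + 1 calls.
call_count = 5

Final answer: 5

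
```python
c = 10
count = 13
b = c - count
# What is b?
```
Trace:
  c=10
  c=10, count=13
  c=10, count=13, b=-3

Final answer: -3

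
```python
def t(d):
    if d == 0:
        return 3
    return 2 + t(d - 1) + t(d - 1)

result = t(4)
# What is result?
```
Call trace (a repeated sub-call is expanded the first time; later identical calls just restate its return value):
t(d=4)
  t(d=3)
    t(d=2)
      t(d=1)
        t(d=0)
        -> return 3
        t(d=0)
        -> return 3
      -> return 8
      t(d=1) -> return 8  (same call as traced above)
    -> return 18
    t(d=2) -> return 18  (same call as traced above)
  -> return 38
  t(d=3) -> return 38  (same call as traced above)
-> return 78

Final answer: 78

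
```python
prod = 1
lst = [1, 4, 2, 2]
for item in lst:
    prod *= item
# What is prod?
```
Trace:
  prod=1
  prod=1, item=1
  prod=4, item=4
  prod=8, item=2
  prod=16, item=2

Final answer: 16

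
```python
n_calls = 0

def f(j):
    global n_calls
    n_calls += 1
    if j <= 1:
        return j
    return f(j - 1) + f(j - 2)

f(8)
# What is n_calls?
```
Call trace (a repeated sub-call is expanded the first time; later identical calls just restate its return value):
f(j=8)
  f(j=7)
    f(j=6)
      f(j=5)
        f(j=4)
          f(j=3)
            f(j=2)
              f(j=1)
              -> return 1
              f(j=0)
              -> return 0
            -> return 1
            f(j=1)
            -> return 1
          -> return 2
          f(j=2) -> return 1  (same call as traced above)
        -> return 3
        f(j=3) -> return 2  (same call as traced above)
      -> return 5
      f(j=4) -> return 3  (same call as traced above)
    -> return 8
    f(j=5) -> return 5  (same call as traced above)
  -> return 13
  f(j=6) -> return 8  (same call as traced above)
-> return 21

n_calls is incremented once per call, so count the calls in each subtree. Let C(j) = number of calls made by f(j).
C(0) = C(1) = 1 (base case, no recursion); C(j) = 1 + C(j - 1) + C(j - 2) otherwise.
C(2) = 1 + C(1) + C(0) = 1 + 1 + 1 = 3
C(3) = 1 + C(2) + C(1) = 1 + 3 + 1 = 5
C(4) = 1 + C(3) + C(2) = 1 + 5 + 3 = 9
C(5) = 1 + C(4) + C(3) = 1 + 9 + 5 = 15
C(6) = 1 + C(5) + C(4) = 1 + 15 + 9 = 25
C(7) = 1 + C(6) + C(5) = 1 + 25 + 15 = 41
C(8) = 1 + C(7) + C(6) = 1 + 41 + 25 = 67
n_calls = C(8) = 67

Final answer: 67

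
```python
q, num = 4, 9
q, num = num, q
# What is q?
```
Trace:
  q=4, num=9
  q=9, num=4

Final answer: 9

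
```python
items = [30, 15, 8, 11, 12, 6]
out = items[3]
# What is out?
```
Trace:
  items=[30, 15, 8, 11, 12, 6]
  items=[30, 15, 8, 11, 12, 6], out=11

Final answer: 11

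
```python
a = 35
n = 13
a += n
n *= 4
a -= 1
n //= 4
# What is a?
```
Trace:
  a=35
  a=35, n=13
  a=48, n=13
  a=48, n=52
  a=47, n=52
  a=47, n=13

Final answer: 47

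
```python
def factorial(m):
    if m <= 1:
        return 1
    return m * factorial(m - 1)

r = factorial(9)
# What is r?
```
Call trace:
factorial(m=9)
  factorial(m=8)
    factorial(m=7)
      factorial(m=6)
        factorial(m=5)
          factorial(m=4)
            factorial(m=3)
              factorial(m=2)
                factorial(m=1)
                -> return 1
              -> return 2
            -> return 6
          -> return 24
        -> return 120
      -> return 720
    -> return 5040
  -> return 40320
-> return 362880

Final answer: 362880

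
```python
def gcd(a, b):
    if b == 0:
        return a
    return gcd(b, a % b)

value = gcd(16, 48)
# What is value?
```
Call trace:
gcd(a=16, b=48)
  gcd(a=48, b=16)
    gcd(a=16, b=0)
    -> return 16
  -> return 16
-> return 16

Final answer: 16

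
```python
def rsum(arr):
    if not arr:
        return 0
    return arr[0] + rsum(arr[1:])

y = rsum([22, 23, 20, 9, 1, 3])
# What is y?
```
Call trace:
rsum(arr=[22, 23, 20, 9, 1, 3])
  rsum(arr=[23, 20, 9, 1, 3])
    rsum(arr=[20, 9, 1, 3])
      rsum(arr=[9, 1, 3])
        rsum(arr=[1, 3])
          rsum(arr=[3])
            rsum(arr=[])
            -> return 0
          -> return 3
        -> return 4
      -> return 13
    -> return 33
  -> return 56
-> return 78

Final answer: 78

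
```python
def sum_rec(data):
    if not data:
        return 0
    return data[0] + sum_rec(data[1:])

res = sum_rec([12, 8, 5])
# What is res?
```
Call trace:
sum_rec(data=[12, 8, 5])
  sum_rec(data=[8, 5])
    sum_rec(data=[5])
      sum_rec(data=[])
      -> return 0
    -> return 5
  -> return 13
-> return 25

Final answer: 25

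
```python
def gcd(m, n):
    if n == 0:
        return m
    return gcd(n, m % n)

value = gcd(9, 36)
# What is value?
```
Call trace:
gcd(m=9, n=36)
  gcd(m=36, n=9)
    gcd(m=9, n=0)
    -> return 9
  -> return 9
-> return 9

Final answer: 9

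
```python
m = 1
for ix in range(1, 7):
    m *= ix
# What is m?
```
Trace:
  m=1
  m=1, ix=1
  m=2, ix=2
  m=6, ix=3
  m=24, ix=4
  m=120, ix=5
  m=720, ix=6

Final answer: 720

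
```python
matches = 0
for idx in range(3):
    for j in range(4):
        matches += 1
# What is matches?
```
Trace:
  matches=0
  matches=1, idx=0, j=0
  matches=2, idx=0, j=1
  matches=3, idx=0, j=2
  matches=4, idx=0, j=3
  matches=5, idx=1, j=0
  matches=6, idx=1, j=1
  matches=7, idx=1, j=2
  matches=8, idx=1, j=3
  matches=9, idx=2, j=0
  matches=10, idx=2, j=1
  matches=11, idx=2, j=2
  matches=12, idx=2, j=3

Final answer: 12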